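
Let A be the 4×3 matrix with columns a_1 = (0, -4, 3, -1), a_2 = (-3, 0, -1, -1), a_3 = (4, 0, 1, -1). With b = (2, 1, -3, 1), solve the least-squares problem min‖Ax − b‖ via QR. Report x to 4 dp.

x = (-0.5846, -0.3145, 0.1424)

a_1 = (0, -4, 3, -1); ‖a_1‖ = 5.0990, so q_1 = (0.0000, -0.7845, 0.5883, -0.1961).
q_1·a_2 = 0.0000·(-3) + (-0.7845)·0 + 0.5883·(-1) + (-0.1961)·(-1) = -0.3922.
u_2 = a_2 + 0.3922·q_1 = (-3.0000, -0.3077, -0.7692, -1.0769).
‖u_2‖ = 3.2933, so q_2 = (-0.9109, -0.0934, -0.2336, -0.3270).
q_1·a_3 = 0.0000·4 + (-0.7845)·0 + 0.5883·1 + (-0.1961)·(-1) = 0.7845; q_2·a_3 = (-0.9109)·4 + (-0.0934)·0 + (-0.2336)·1 + (-0.3270)·(-1) = -3.5503.
u_3 = a_3 − 0.7845·q_1 + 3.5503·q_2 = (0.7660, 0.2837, -0.2908, -2.0071).
‖u_3‖ = 2.1864, so q_3 = (0.3503, 0.1298, -0.1330, -0.9180).
Qᵀb = (-2.7456, -1.5416, 0.3114).
Back-substitute: x_3 = 0.3114/2.1864 = 0.1424.
x_2 = (-1.5416 + 3.5503·0.1424)/3.2933 = -0.3145.
x_1 = (-2.7456 + 0.3922·(-0.3145) − 0.7845·0.1424)/5.0990 = -0.5846.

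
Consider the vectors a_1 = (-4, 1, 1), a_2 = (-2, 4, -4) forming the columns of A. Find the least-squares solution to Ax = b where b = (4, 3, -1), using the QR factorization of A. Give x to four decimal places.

x = (-0.9726, 0.4384)

a_1 = (-4, 1, 1); ‖a_1‖ = 4.2426, so e_1 = (-0.9428, 0.2357, 0.2357).
e_1·a_2 = (-0.9428)·(-2) + 0.2357·4 + 0.2357·(-4) = 1.8856.
u_2 = a_2 − 1.8856·e_1 = (-0.2222, 3.5556, -4.4444).
‖u_2‖ = 5.6960, so e_2 = (-0.0390, 0.6242, -0.7803).
Qᵀb = (-3.2998, 2.4969).
Back-substitute: x_2 = 2.4969/5.6960 = 0.4384.
x_1 = (-3.2998 − 1.8856·0.4384)/4.2426 = -0.9726.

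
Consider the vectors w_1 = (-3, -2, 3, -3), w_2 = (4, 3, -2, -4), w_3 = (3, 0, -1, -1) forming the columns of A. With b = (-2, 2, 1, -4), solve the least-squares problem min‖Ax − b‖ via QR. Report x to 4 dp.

x = (0.5000, 1.0000, -1.5000)

w_1 = (-3, -2, 3, -3); ‖w_1‖ = 5.5678, so q_1 = (-0.5388, -0.3592, 0.5388, -0.5388).
q_1·w_2 = (-0.5388)·4 + (-0.3592)·3 + 0.5388·(-2) + (-0.5388)·(-4) = -2.1553.
u_2 = w_2 + 2.1553·q_1 = (2.8387, 2.2258, -0.8387, -5.1613).
‖u_2‖ = 6.3525, so q_2 = (0.4469, 0.3504, -0.1320, -0.8125).
q_1·w_3 = (-0.5388)·3 + (-0.3592)·0 + 0.5388·(-1) + (-0.5388)·(-1) = -1.6164; q_2·w_3 = 0.4469·3 + 0.3504·0 + (-0.1320)·(-1) + (-0.8125)·(-1) = 2.2851.
u_3 = w_3 + 1.6164·q_1 − 2.2851·q_2 = (1.1079, -1.3813, 0.1727, -0.0144).
‖u_3‖ = 1.7792, so q_3 = (0.6227, -0.7764, 0.0970, -0.0081).
Qᵀb = (3.0533, 2.9249, -2.6688).
Back-substitute: x_3 = -2.6688/1.7792 = -1.5000.
x_2 = (2.9249 − 2.2851·(-1.5000))/6.3525 = 1.0000.
x_1 = (3.0533 + 2.1553·1.0000 + 1.6164·(-1.5000))/5.5678 = 0.5000.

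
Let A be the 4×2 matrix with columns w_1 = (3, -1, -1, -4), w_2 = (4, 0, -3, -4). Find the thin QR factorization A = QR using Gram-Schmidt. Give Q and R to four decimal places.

Q = [[0.5774, 0.2389], [-0.1925, 0.4937], [-0.1925, -0.7964], [-0.7698, 0.2548]], R = [[5.1962, 5.9660], [0.0000, 2.3254]]

w_1 = (3, -1, -1, -4); ‖w_1‖ = 5.1962, so q_1 = (0.5774, -0.1925, -0.1925, -0.7698).
q_1·w_2 = 0.5774·4 + (-0.1925)·0 + (-0.1925)·(-3) + (-0.7698)·(-4) = 5.9660.
u_2 = w_2 − 5.9660·q_1 = (0.5556, 1.1481, -1.8519, 0.5926).
‖u_2‖ = 2.3254, so q_2 = (0.2389, 0.4937, -0.7964, 0.2548).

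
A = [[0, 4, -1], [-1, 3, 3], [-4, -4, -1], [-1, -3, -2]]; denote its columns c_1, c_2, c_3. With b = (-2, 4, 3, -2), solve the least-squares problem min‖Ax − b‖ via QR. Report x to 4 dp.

c_1 = (0, -1, -4, -1); ‖c_1‖ = 4.2426, so q_1 = (0.0000, -0.2357, -0.9428, -0.2357).
q_1·c_2 = 0.0000·4 + (-0.2357)·3 + (-0.9428)·(-4) + (-0.2357)·(-3) = 3.7712.
u_2 = c_2 − 3.7712·q_1 = (4.0000, 3.8889, -0.4444, -2.1111).
‖u_2‖ = 5.9815, so q_2 = (0.6687, 0.6502, -0.0743, -0.3529).
q_1·c_3 = 0.0000·(-1) + (-0.2357)·3 + (-0.9428)·(-1) + (-0.2357)·(-2) = 0.7071; q_2·c_3 = 0.6687·(-1) + 0.6502·3 + (-0.0743)·(-1) + (-0.3529)·(-2) = 2.0619.
u_3 = c_3 − 0.7071·q_1 − 2.0619·q_2 = (-2.3789, 1.8261, -0.1801, -1.1056).
‖u_3‖ = 3.2013, so q_3 = (-0.7431, 0.5704, -0.0563, -0.3454).
Qᵀb = (-3.2998, 1.7461, 4.2898).
Back-substitute: x_3 = 4.2898/3.2013 = 1.3400.
x_2 = (1.7461 − 2.0619·1.3400)/5.9815 = -0.1700.
x_1 = (-3.2998 − 3.7712·(-0.1700) − 0.7071·1.3400)/4.2426 = -0.8500.

x = (-0.8500, -0.1700, 1.3400)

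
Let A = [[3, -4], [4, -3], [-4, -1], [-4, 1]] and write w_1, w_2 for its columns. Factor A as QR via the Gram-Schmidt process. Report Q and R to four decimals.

w_1 = (3, 4, -4, -4); ‖w_1‖ = 7.5498, so e_1 = (0.3974, 0.5298, -0.5298, -0.5298).
e_1·w_2 = 0.3974·(-4) + 0.5298·(-3) + (-0.5298)·(-1) + (-0.5298)·1 = -3.1789.
u_2 = w_2 + 3.1789·e_1 = (-2.7368, -1.3158, -2.6842, -0.6842).
‖u_2‖ = 4.1103, so e_2 = (-0.6658, -0.3201, -0.6530, -0.1665).

Q = [[0.3974, -0.6658], [0.5298, -0.3201], [-0.5298, -0.6530], [-0.5298, -0.1665]], R = [[7.5498, -3.1789], [0.0000, 4.1103]]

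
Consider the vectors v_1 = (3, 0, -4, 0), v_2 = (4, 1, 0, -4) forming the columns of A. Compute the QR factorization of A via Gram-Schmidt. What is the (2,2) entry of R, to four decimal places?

q_1 = v_1/‖v_1‖ = (3, 0, -4, 0)/5.0000 = (0.6000, 0.0000, -0.8000, 0.0000).
r_{12} = q_1·v_2 = 2.4000.
u_2 = v_2 − 2.4000·q_1 = (2.5600, 1.0000, 1.9200, -4.0000).
r_{22} = ‖u_2‖ = 5.2192.

r_{22} = 5.2192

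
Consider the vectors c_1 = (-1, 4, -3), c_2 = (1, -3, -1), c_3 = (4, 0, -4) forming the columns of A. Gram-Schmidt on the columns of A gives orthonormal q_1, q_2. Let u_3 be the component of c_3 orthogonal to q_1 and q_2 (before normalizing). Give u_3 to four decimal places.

c_1 = (-1, 4, -3); ‖c_1‖ = 5.0990, so q_1 = (-0.1961, 0.7845, -0.5883).
q_1·c_2 = (-0.1961)·1 + 0.7845·(-3) + (-0.5883)·(-1) = -1.9612.
u_2 = c_2 + 1.9612·q_1 = (0.6154, -1.4615, -2.1538).
‖u_2‖ = 2.6747, so q_2 = (0.2301, -0.5464, -0.8053).
q_1·c_3 = (-0.1961)·4 + 0.7845·0 + (-0.5883)·(-4) = 1.5689; q_2·c_3 = 0.2301·4 + (-0.5464)·0 + (-0.8053)·(-4) = 4.1414.
u_3 = c_3 − 1.5689·q_1 − 4.1414·q_2 = (3.3548, 1.0323, 0.2581).

u_3 = (3.3548, 1.0323, 0.2581)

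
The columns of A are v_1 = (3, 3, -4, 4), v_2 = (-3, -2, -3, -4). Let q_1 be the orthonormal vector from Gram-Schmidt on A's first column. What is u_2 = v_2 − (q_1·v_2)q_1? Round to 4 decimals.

u_2 = (-1.8600, -0.8600, -4.5200, -2.4800)

q_1 = v_1/‖v_1‖ = (3, 3, -4, 4)/7.0711 = (0.4243, 0.4243, -0.5657, 0.5657).
r_{12} = q_1·v_2 = -2.6870.
u_2 = v_2 + 2.6870·q_1 = (-1.8600, -0.8600, -4.5200, -2.4800).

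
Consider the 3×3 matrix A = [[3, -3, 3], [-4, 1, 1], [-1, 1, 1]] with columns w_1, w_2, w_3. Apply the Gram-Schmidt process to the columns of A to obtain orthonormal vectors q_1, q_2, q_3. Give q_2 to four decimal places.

q_2 = (-0.7442, -0.6202, 0.2481)

w_1 = (3, -4, -1); ‖w_1‖ = 5.0990, so q_1 = (0.5883, -0.7845, -0.1961).
q_1·w_2 = 0.5883·(-3) + (-0.7845)·1 + (-0.1961)·1 = -2.7456.
u_2 = w_2 + 2.7456·q_1 = (-1.3846, -1.1538, 0.4615).
‖u_2‖ = 1.8605, so q_2 = (-0.7442, -0.6202, 0.2481).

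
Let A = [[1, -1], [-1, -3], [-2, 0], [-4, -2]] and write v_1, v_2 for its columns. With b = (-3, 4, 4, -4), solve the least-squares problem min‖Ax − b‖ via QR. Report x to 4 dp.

x = (0.1154, -0.1538)

v_1 = (1, -1, -2, -4); ‖v_1‖ = 4.6904, so e_1 = (0.2132, -0.2132, -0.4264, -0.8528).
e_1·v_2 = 0.2132·(-1) + (-0.2132)·(-3) + (-0.4264)·0 + (-0.8528)·(-2) = 2.1320.
u_2 = v_2 − 2.1320·e_1 = (-1.4545, -2.5455, 0.9091, -0.1818).
‖u_2‖ = 3.0748, so e_2 = (-0.4730, -0.8278, 0.2957, -0.0591).
Qᵀb = (0.2132, -0.4730).
Back-substitute: x_2 = -0.4730/3.0748 = -0.1538.
x_1 = (0.2132 − 2.1320·(-0.1538))/4.6904 = 0.1154.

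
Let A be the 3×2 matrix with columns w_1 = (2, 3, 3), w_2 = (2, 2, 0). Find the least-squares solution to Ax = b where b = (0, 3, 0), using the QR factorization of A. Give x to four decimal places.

x = (0.1579, 0.5526)

w_1 = (2, 3, 3); ‖w_1‖ = 4.6904, so q_1 = (0.4264, 0.6396, 0.6396).
q_1·w_2 = 0.4264·2 + 0.6396·2 + 0.6396·0 = 2.1320.
u_2 = w_2 − 2.1320·q_1 = (1.0909, 0.6364, -1.3636).
‖u_2‖ = 1.8586, so q_2 = (0.5869, 0.3424, -0.7337).
Qᵀb = (1.9188, 1.0271).
Back-substitute: x_2 = 1.0271/1.8586 = 0.5526.
x_1 = (1.9188 − 2.1320·0.5526)/4.6904 = 0.1579.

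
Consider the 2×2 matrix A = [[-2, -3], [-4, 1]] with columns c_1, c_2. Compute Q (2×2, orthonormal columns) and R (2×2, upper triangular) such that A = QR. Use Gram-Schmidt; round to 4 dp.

Q = [[-0.4472, -0.8944], [-0.8944, 0.4472]], R = [[4.4721, 0.4472], [0.0000, 3.1305]]

c_1 = (-2, -4); ‖c_1‖ = 4.4721, so e_1 = (-0.4472, -0.8944).
e_1·c_2 = (-0.4472)·(-3) + (-0.8944)·1 = 0.4472.
u_2 = c_2 − 0.4472·e_1 = (-2.8000, 1.4000).
‖u_2‖ = 3.1305, so e_2 = (-0.8944, 0.4472).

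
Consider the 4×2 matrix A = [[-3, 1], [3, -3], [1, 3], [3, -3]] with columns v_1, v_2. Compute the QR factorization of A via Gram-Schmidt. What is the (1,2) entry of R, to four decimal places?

v_1 = (-3, 3, 1, 3); ‖v_1‖ = 5.2915, so q_1 = (-0.5669, 0.5669, 0.1890, 0.5669).
r_{12} = q_1·v_2 = -3.4017.

r_{12} = -3.4017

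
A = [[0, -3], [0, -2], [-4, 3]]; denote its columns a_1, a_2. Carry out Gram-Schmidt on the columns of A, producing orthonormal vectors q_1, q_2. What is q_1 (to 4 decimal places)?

q_1 = (0.0000, 0.0000, -1.0000)

a_1 = (0, 0, -4); ‖a_1‖ = 4.0000, so q_1 = (0.0000, 0.0000, -1.0000).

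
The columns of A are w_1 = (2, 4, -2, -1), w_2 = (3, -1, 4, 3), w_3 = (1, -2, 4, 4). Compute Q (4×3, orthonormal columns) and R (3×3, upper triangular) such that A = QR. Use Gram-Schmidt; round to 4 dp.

e_1 = w_1/‖w_1‖ = (2, 4, -2, -1)/5.0000 = (0.4000, 0.8000, -0.4000, -0.2000).
r_{12} = e_1·w_2 = -1.8000.
u_2 = w_2 + 1.8000·e_1 = (3.7200, 0.4400, 3.2800, 2.6400).
‖u_2‖ = 5.6356, so e_2 = (0.6601, 0.0781, 0.5820, 0.4685).
r_{13} = e_1·w_3 = -3.6000; r_{23} = e_2·w_3 = 4.7058.
u_3 = w_3 + 3.6000·e_1 − 4.7058·e_2 = (-0.6662, 0.5126, -0.1788, 1.0756).
‖u_3‖ = 1.3768, so e_3 = (-0.4839, 0.3723, -0.1299, 0.7812).

Q = [[0.4000, 0.6601, -0.4839], [0.8000, 0.0781, 0.3723], [-0.4000, 0.5820, -0.1299], [-0.2000, 0.4685, 0.7812]], R = [[5.0000, -1.8000, -3.6000], [0.0000, 5.6356, 4.7058], [0.0000, 0.0000, 1.3768]]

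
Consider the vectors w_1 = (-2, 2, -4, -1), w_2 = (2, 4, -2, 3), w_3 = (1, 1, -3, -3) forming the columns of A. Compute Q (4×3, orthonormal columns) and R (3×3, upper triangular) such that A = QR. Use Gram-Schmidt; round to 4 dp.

q_1 = w_1/‖w_1‖ = (-2, 2, -4, -1)/5.0000 = (-0.4000, 0.4000, -0.8000, -0.2000).
r_{12} = q_1·w_2 = 1.8000.
u_2 = w_2 − 1.8000·q_1 = (2.7200, 3.2800, -0.5600, 3.3600).
‖u_2‖ = 5.4553, so q_2 = (0.4986, 0.6013, -0.1027, 0.6159).
r_{13} = q_1·w_3 = 3.0000; r_{23} = q_2·w_3 = -0.4399.
u_3 = w_3 − 3.0000·q_1 + 0.4399·q_2 = (2.4194, 0.0645, -0.6452, -2.1290).
‖u_3‖ = 3.2873, so q_3 = (0.7360, 0.0196, -0.1963, -0.6477).

Q = [[-0.4000, 0.4986, 0.7360], [0.4000, 0.6013, 0.0196], [-0.8000, -0.1027, -0.1963], [-0.2000, 0.6159, -0.6477]], R = [[5.0000, 1.8000, 3.0000], [0.0000, 5.4553, -0.4399], [0.0000, 0.0000, 3.2873]]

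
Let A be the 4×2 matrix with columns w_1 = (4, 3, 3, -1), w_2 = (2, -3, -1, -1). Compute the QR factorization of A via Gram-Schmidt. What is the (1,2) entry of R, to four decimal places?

w_1 = (4, 3, 3, -1); ‖w_1‖ = 5.9161, so q_1 = (0.6761, 0.5071, 0.5071, -0.1690).
r_{12} = q_1·w_2 = -0.5071.

r_{12} = -0.5071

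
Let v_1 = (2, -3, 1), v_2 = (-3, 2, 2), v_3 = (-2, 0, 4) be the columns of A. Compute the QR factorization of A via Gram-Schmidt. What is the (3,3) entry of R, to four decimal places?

r_{33} = 0.3405

e_1 = v_1/‖v_1‖ = (2, -3, 1)/3.7417 = (0.5345, -0.8018, 0.2673).
r_{12} = e_1·v_2 = -2.6726.
u_2 = v_2 + 2.6726·e_1 = (-1.5714, -0.1429, 2.7143).
‖u_2‖ = 3.1396, so e_2 = (-0.5005, -0.0455, 0.8645).
r_{13} = e_1·v_3 = 0.0000; r_{23} = e_2·v_3 = 4.4592.
u_3 = v_3 + 0.0000·e_1 − 4.4592·e_2 = (0.2319, 0.2029, 0.1449).
r_{33} = ‖u_3‖ = 0.3405.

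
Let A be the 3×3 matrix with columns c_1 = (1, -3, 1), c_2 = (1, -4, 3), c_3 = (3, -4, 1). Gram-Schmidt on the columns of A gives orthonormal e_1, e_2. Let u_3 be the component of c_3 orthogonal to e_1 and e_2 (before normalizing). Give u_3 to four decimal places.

c_1 = (1, -3, 1); ‖c_1‖ = 3.3166, so e_1 = (0.3015, -0.9045, 0.3015).
e_1·c_2 = 0.3015·1 + (-0.9045)·(-4) + 0.3015·3 = 4.8242.
u_2 = c_2 − 4.8242·e_1 = (-0.4545, 0.3636, 1.5455).
‖u_2‖ = 1.6514, so e_2 = (-0.2752, 0.2202, 0.9358).
e_1·c_3 = 0.3015·3 + (-0.9045)·(-4) + 0.3015·1 = 4.8242; e_2·c_3 = (-0.2752)·3 + 0.2202·(-4) + 0.9358·1 = -0.7707.
u_3 = c_3 − 4.8242·e_1 + 0.7707·e_2 = (1.3333, 0.5333, 0.2667).

u_3 = (1.3333, 0.5333, 0.2667)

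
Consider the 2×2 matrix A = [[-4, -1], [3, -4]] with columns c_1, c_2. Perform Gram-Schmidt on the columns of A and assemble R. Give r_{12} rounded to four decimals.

r_{12} = -1.6000

e_1 = c_1/‖c_1‖ = (-4, 3)/5.0000 = (-0.8000, 0.6000).
r_{12} = e_1·c_2 = -1.6000.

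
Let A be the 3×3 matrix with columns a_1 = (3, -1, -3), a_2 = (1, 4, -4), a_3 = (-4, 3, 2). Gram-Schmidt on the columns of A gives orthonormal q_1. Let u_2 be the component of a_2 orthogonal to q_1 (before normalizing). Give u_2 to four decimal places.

q_1 = a_1/‖a_1‖ = (3, -1, -3)/4.3589 = (0.6882, -0.2294, -0.6882).
r_{12} = q_1·a_2 = 2.5236.
u_2 = a_2 − 2.5236·q_1 = (-0.7368, 4.5789, -2.2632).

u_2 = (-0.7368, 4.5789, -2.2632)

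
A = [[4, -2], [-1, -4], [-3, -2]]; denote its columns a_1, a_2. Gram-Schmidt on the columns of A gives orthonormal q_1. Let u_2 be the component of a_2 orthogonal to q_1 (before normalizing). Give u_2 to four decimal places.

a_1 = (4, -1, -3); ‖a_1‖ = 5.0990, so q_1 = (0.7845, -0.1961, -0.5883).
q_1·a_2 = 0.7845·(-2) + (-0.1961)·(-4) + (-0.5883)·(-2) = 0.3922.
u_2 = a_2 − 0.3922·q_1 = (-2.3077, -3.9231, -1.7692).

u_2 = (-2.3077, -3.9231, -1.7692)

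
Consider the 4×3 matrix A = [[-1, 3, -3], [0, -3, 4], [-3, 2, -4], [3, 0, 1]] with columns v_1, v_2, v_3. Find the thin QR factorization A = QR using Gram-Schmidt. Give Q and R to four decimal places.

e_1 = v_1/‖v_1‖ = (-1, 0, -3, 3)/4.3589 = (-0.2294, 0.0000, -0.6882, 0.6882).
r_{12} = e_1·v_2 = -2.0647.
u_2 = v_2 + 2.0647·e_1 = (2.5263, -3.0000, 0.5789, 1.4211).
‖u_2‖ = 4.2115, so e_2 = (0.5999, -0.7123, 0.1375, 0.3374).
r_{13} = e_1·v_3 = 4.1295; r_{23} = e_2·v_3 = -4.8614.
u_3 = v_3 − 4.1295·e_1 + 4.8614·e_2 = (0.8635, 0.5371, -0.4896, -0.2018).
‖u_3‖ = 1.1465, so e_3 = (0.7531, 0.4684, -0.4270, -0.1760).

Q = [[-0.2294, 0.5999, 0.7531], [0.0000, -0.7123, 0.4684], [-0.6882, 0.1375, -0.4270], [0.6882, 0.3374, -0.1760]], R = [[4.3589, -2.0647, 4.1295], [0.0000, 4.2115, -4.8614], [0.0000, 0.0000, 1.1465]]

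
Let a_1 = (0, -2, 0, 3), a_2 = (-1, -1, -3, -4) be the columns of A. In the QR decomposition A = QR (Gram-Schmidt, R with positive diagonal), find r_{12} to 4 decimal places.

a_1 = (0, -2, 0, 3); ‖a_1‖ = 3.6056, so q_1 = (0.0000, -0.5547, 0.0000, 0.8321).
r_{12} = q_1·a_2 = -2.7735.

r_{12} = -2.7735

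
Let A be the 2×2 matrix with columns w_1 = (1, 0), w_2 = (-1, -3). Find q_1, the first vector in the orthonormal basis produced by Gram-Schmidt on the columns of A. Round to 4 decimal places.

q_1 = (1.0000, 0.0000)

w_1 = (1, 0); ‖w_1‖ = 1.0000, so q_1 = (1.0000, 0.0000).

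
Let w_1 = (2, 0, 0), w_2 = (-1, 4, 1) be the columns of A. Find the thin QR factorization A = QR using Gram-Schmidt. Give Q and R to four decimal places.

w_1 = (2, 0, 0); ‖w_1‖ = 2.0000, so e_1 = (1.0000, 0.0000, 0.0000).
e_1·w_2 = 1.0000·(-1) + 0.0000·4 + 0.0000·1 = -1.0000.
u_2 = w_2 + 1.0000·e_1 = (0.0000, 4.0000, 1.0000).
‖u_2‖ = 4.1231, so e_2 = (0.0000, 0.9701, 0.2425).

Q = [[1.0000, 0.0000], [0.0000, 0.9701], [0.0000, 0.2425]], R = [[2.0000, -1.0000], [0.0000, 4.1231]]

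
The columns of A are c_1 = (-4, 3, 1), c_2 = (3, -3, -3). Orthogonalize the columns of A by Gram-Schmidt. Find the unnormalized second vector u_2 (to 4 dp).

c_1 = (-4, 3, 1); ‖c_1‖ = 5.0990, so e_1 = (-0.7845, 0.5883, 0.1961).
e_1·c_2 = (-0.7845)·3 + 0.5883·(-3) + 0.1961·(-3) = -4.7068.
u_2 = c_2 + 4.7068·e_1 = (-0.6923, -0.2308, -2.0769).

u_2 = (-0.6923, -0.2308, -2.0769)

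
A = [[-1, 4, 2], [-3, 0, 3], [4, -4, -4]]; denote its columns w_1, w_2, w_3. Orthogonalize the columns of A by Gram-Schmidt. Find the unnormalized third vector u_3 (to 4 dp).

u_3 = (0.3333, 0.3333, 0.3333)

w_1 = (-1, -3, 4); ‖w_1‖ = 5.0990, so q_1 = (-0.1961, -0.5883, 0.7845).
q_1·w_2 = (-0.1961)·4 + (-0.5883)·0 + 0.7845·(-4) = -3.9223.
u_2 = w_2 + 3.9223·q_1 = (3.2308, -2.3077, -0.9231).
‖u_2‖ = 4.0762, so q_2 = (0.7926, -0.5661, -0.2265).
q_1·w_3 = (-0.1961)·2 + (-0.5883)·3 + 0.7845·(-4) = -5.2951; q_2·w_3 = 0.7926·2 + (-0.5661)·3 + (-0.2265)·(-4) = 0.7926.
u_3 = w_3 + 5.2951·q_1 − 0.7926·q_2 = (0.3333, 0.3333, 0.3333).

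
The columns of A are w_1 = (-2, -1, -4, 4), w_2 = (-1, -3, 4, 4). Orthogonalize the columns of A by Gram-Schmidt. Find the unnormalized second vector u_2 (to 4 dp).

u_2 = (-0.7297, -2.8649, 4.5405, 3.4595)

q_1 = w_1/‖w_1‖ = (-2, -1, -4, 4)/6.0828 = (-0.3288, -0.1644, -0.6576, 0.6576).
r_{12} = q_1·w_2 = 0.8220.
u_2 = w_2 − 0.8220·q_1 = (-0.7297, -2.8649, 4.5405, 3.4595).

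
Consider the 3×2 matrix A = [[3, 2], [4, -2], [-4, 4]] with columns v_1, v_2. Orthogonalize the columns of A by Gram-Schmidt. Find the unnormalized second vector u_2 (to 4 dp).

v_1 = (3, 4, -4); ‖v_1‖ = 6.4031, so q_1 = (0.4685, 0.6247, -0.6247).
q_1·v_2 = 0.4685·2 + 0.6247·(-2) + (-0.6247)·4 = -2.8111.
u_2 = v_2 + 2.8111·q_1 = (3.3171, -0.2439, 2.2439).

u_2 = (3.3171, -0.2439, 2.2439)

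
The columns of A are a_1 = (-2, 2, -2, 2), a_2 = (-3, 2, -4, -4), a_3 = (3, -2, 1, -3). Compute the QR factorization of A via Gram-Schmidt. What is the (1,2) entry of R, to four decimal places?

q_1 = a_1/‖a_1‖ = (-2, 2, -2, 2)/4.0000 = (-0.5000, 0.5000, -0.5000, 0.5000).
r_{12} = q_1·a_2 = 2.5000.

r_{12} = 2.5000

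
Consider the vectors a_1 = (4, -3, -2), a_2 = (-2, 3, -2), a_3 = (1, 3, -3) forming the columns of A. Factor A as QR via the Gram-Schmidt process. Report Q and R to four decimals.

q_1 = a_1/‖a_1‖ = (4, -3, -2)/5.3852 = (0.7428, -0.5571, -0.3714).
r_{12} = q_1·a_2 = -2.4140.
u_2 = a_2 + 2.4140·q_1 = (-0.2069, 1.6552, -2.8966).
‖u_2‖ = 3.3425, so q_2 = (-0.0619, 0.4952, -0.8666).
r_{13} = q_1·a_3 = 0.1857; r_{23} = q_2·a_3 = 4.0234.
u_3 = a_3 − 0.1857·q_1 − 4.0234·q_2 = (1.1111, 1.1111, 0.5556).
‖u_3‖ = 1.6667, so q_3 = (0.6667, 0.6667, 0.3333).

Q = [[0.7428, -0.0619, 0.6667], [-0.5571, 0.4952, 0.6667], [-0.3714, -0.8666, 0.3333]], R = [[5.3852, -2.4140, 0.1857], [0.0000, 3.3425, 4.0234], [0.0000, 0.0000, 1.6667]]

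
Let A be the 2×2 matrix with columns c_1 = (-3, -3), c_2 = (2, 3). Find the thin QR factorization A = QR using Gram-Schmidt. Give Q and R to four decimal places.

c_1 = (-3, -3); ‖c_1‖ = 4.2426, so q_1 = (-0.7071, -0.7071).
q_1·c_2 = (-0.7071)·2 + (-0.7071)·3 = -3.5355.
u_2 = c_2 + 3.5355·q_1 = (-0.5000, 0.5000).
‖u_2‖ = 0.7071, so q_2 = (-0.7071, 0.7071).

Q = [[-0.7071, -0.7071], [-0.7071, 0.7071]], R = [[4.2426, -3.5355], [0.0000, 0.7071]]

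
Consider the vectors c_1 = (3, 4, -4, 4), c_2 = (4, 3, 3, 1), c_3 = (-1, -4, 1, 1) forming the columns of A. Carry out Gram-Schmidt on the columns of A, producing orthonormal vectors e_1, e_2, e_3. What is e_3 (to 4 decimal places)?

e_3 = (0.2061, -0.6740, 0.1695, 0.6889)

e_1 = c_1/‖c_1‖ = (3, 4, -4, 4)/7.5498 = (0.3974, 0.5298, -0.5298, 0.5298).
r_{12} = e_1·c_2 = 2.1193.
u_2 = c_2 − 2.1193·e_1 = (3.1579, 1.8772, 4.1228, -0.1228).
‖u_2‖ = 5.5235, so e_2 = (0.5717, 0.3399, 0.7464, -0.0222).
r_{13} = e_1·c_3 = -2.5166; r_{23} = e_2·c_3 = -1.2070.
u_3 = c_3 + 2.5166·e_1 + 1.2070·e_2 = (0.6901, -2.2565, 0.5676, 2.3065).
‖u_3‖ = 3.3481, so e_3 = (0.2061, -0.6740, 0.1695, 0.6889).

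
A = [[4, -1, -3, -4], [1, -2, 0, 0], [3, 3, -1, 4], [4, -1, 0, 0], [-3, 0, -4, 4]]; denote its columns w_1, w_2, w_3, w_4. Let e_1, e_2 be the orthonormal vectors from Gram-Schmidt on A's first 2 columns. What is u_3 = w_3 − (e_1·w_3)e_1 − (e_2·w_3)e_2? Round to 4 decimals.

w_1 = (4, 1, 3, 4, -3); ‖w_1‖ = 7.1414, so e_1 = (0.5601, 0.1400, 0.4201, 0.5601, -0.4201).
e_1·w_2 = 0.5601·(-1) + 0.1400·(-2) + 0.4201·3 + 0.5601·(-1) + (-0.4201)·0 = -0.1400.
u_2 = w_2 + 0.1400·e_1 = (-0.9216, -1.9804, 3.0588, -0.9216, -0.0588).
‖u_2‖ = 3.8705, so e_2 = (-0.2381, -0.5117, 0.7903, -0.2381, -0.0152).
e_1·w_3 = 0.5601·(-3) + 0.1400·0 + 0.4201·(-1) + 0.5601·0 + (-0.4201)·(-4) = -0.4201; e_2·w_3 = (-0.2381)·(-3) + (-0.5117)·0 + 0.7903·(-1) + (-0.2381)·0 + (-0.0152)·(-4) = -0.0152.
u_3 = w_3 + 0.4201·e_1 + 0.0152·e_2 = (-2.7683, 0.0510, -0.8115, 0.2317, -4.1767).

u_3 = (-2.7683, 0.0510, -0.8115, 0.2317, -4.1767)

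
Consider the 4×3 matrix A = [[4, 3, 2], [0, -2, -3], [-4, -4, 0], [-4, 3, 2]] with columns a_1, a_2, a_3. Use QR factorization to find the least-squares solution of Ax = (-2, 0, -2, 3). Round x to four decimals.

a_1 = (4, 0, -4, -4); ‖a_1‖ = 6.9282, so q_1 = (0.5774, 0.0000, -0.5774, -0.5774).
q_1·a_2 = 0.5774·3 + 0.0000·(-2) + (-0.5774)·(-4) + (-0.5774)·3 = 2.3094.
u_2 = a_2 − 2.3094·q_1 = (1.6667, -2.0000, -2.6667, 4.3333).
‖u_2‖ = 5.7155, so q_2 = (0.2916, -0.3499, -0.4666, 0.7582).
q_1·a_3 = 0.5774·2 + 0.0000·(-3) + (-0.5774)·0 + (-0.5774)·2 = 0.0000; q_2·a_3 = 0.2916·2 + (-0.3499)·(-3) + (-0.4666)·0 + 0.7582·2 = 3.1493.
u_3 = a_3 + 0.0000·q_1 − 3.1493·q_2 = (1.0816, -1.8980, 1.4694, -0.3878).
‖u_3‖ = 2.6611, so q_3 = (0.4065, -0.7132, 0.5522, -0.1457).
Qᵀb = (-1.7321, 2.6245, -2.3544).
Back-substitute: x_3 = -2.3544/2.6611 = -0.8847.
x_2 = (2.6245 − 3.1493·(-0.8847))/5.7155 = 0.9467.
x_1 = (-1.7321 − 2.3094·0.9467 + 0.0000·(-0.8847))/6.9282 = -0.5656.

x = (-0.5656, 0.9467, -0.8847)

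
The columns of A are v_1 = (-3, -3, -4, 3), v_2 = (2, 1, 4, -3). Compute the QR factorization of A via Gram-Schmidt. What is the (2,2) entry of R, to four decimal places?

v_1 = (-3, -3, -4, 3); ‖v_1‖ = 6.5574, so e_1 = (-0.4575, -0.4575, -0.6100, 0.4575).
e_1·v_2 = (-0.4575)·2 + (-0.4575)·1 + (-0.6100)·4 + 0.4575·(-3) = -5.1850.
u_2 = v_2 + 5.1850·e_1 = (-0.3721, -1.3721, 0.8372, -0.6279).
r_{22} = ‖u_2‖ = 1.7653.

r_{22} = 1.7653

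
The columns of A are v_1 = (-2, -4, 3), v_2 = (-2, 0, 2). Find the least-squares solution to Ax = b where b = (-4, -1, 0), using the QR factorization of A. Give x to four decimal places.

e_1 = v_1/‖v_1‖ = (-2, -4, 3)/5.3852 = (-0.3714, -0.7428, 0.5571).
r_{12} = e_1·v_2 = 1.8570.
u_2 = v_2 − 1.8570·e_1 = (-1.3103, 1.3793, 0.9655).
‖u_2‖ = 2.1335, so e_2 = (-0.6142, 0.6465, 0.4526).
Qᵀb = (2.2283, 1.8102).
Back-substitute: x_2 = 1.8102/2.1335 = 0.8485.
x_1 = (2.2283 − 1.8570·0.8485)/5.3852 = 0.1212.

x = (0.1212, 0.8485)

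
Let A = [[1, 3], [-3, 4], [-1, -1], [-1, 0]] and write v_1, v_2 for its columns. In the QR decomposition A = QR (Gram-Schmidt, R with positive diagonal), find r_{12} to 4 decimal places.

r_{12} = -2.3094

e_1 = v_1/‖v_1‖ = (1, -3, -1, -1)/3.4641 = (0.2887, -0.8660, -0.2887, -0.2887).
r_{12} = e_1·v_2 = -2.3094.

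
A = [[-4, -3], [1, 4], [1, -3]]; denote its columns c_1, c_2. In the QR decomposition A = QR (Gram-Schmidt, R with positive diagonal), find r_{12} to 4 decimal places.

q_1 = c_1/‖c_1‖ = (-4, 1, 1)/4.2426 = (-0.9428, 0.2357, 0.2357).
r_{12} = q_1·c_2 = 3.0641.

r_{12} = 3.0641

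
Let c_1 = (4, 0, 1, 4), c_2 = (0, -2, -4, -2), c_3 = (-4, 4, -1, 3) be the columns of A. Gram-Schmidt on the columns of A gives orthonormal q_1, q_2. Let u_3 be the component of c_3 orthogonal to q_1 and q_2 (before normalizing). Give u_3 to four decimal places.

u_3 = (-2.5185, 2.7963, -3.0370, 3.2778)

c_1 = (4, 0, 1, 4); ‖c_1‖ = 5.7446, so q_1 = (0.6963, 0.0000, 0.1741, 0.6963).
q_1·c_2 = 0.6963·0 + 0.0000·(-2) + 0.1741·(-4) + 0.6963·(-2) = -2.0889.
u_2 = c_2 + 2.0889·q_1 = (1.4545, -2.0000, -3.6364, -0.5455).
‖u_2‖ = 4.4313, so q_2 = (0.3282, -0.4513, -0.8206, -0.1231).
q_1·c_3 = 0.6963·(-4) + 0.0000·4 + 0.1741·(-1) + 0.6963·3 = -0.8704; q_2·c_3 = 0.3282·(-4) + (-0.4513)·4 + (-0.8206)·(-1) + (-0.1231)·3 = -2.6670.
u_3 = c_3 + 0.8704·q_1 + 2.6670·q_2 = (-2.5185, 2.7963, -3.0370, 3.2778).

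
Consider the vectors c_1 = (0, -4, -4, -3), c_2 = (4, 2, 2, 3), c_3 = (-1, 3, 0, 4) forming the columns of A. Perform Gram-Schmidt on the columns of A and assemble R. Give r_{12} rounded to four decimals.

e_1 = c_1/‖c_1‖ = (0, -4, -4, -3)/6.4031 = (0.0000, -0.6247, -0.6247, -0.4685).
r_{12} = e_1·c_2 = -3.9043.

r_{12} = -3.9043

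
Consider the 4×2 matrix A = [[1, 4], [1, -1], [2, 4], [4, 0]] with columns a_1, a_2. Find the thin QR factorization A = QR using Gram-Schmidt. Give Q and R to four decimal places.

Q = [[0.2132, 0.6674], [0.2132, -0.2860], [0.4264, 0.5721], [0.8528, -0.3814]], R = [[4.6904, 2.3452], [0.0000, 5.2440]]

a_1 = (1, 1, 2, 4); ‖a_1‖ = 4.6904, so q_1 = (0.2132, 0.2132, 0.4264, 0.8528).
q_1·a_2 = 0.2132·4 + 0.2132·(-1) + 0.4264·4 + 0.8528·0 = 2.3452.
u_2 = a_2 − 2.3452·q_1 = (3.5000, -1.5000, 3.0000, -2.0000).
‖u_2‖ = 5.2440, so q_2 = (0.6674, -0.2860, 0.5721, -0.3814).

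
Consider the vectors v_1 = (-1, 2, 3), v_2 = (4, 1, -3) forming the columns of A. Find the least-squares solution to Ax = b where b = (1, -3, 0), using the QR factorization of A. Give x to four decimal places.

v_1 = (-1, 2, 3); ‖v_1‖ = 3.7417, so q_1 = (-0.2673, 0.5345, 0.8018).
q_1·v_2 = (-0.2673)·4 + 0.5345·1 + 0.8018·(-3) = -2.9399.
u_2 = v_2 + 2.9399·q_1 = (3.2143, 2.5714, -0.6429).
‖u_2‖ = 4.1662, so q_2 = (0.7715, 0.6172, -0.1543).
Qᵀb = (-1.8708, -1.0801).
Back-substitute: x_2 = -1.0801/4.1662 = -0.2593.
x_1 = (-1.8708 + 2.9399·(-0.2593))/3.7417 = -0.7037.

x = (-0.7037, -0.2593)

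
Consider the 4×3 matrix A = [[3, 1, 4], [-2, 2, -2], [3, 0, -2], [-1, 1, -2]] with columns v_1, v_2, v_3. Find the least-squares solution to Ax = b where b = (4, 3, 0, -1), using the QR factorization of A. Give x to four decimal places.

v_1 = (3, -2, 3, -1); ‖v_1‖ = 4.7958, so q_1 = (0.6255, -0.4170, 0.6255, -0.2085).
q_1·v_2 = 0.6255·1 + (-0.4170)·2 + 0.6255·0 + (-0.2085)·1 = -0.4170.
u_2 = v_2 + 0.4170·q_1 = (1.2609, 1.8261, 0.2609, 0.9130).
‖u_2‖ = 2.4137, so q_2 = (0.5224, 0.7565, 0.1081, 0.3783).
q_1·v_3 = 0.6255·4 + (-0.4170)·(-2) + 0.6255·(-2) + (-0.2085)·(-2) = 2.5022; q_2·v_3 = 0.5224·4 + 0.7565·(-2) + 0.1081·(-2) + 0.3783·(-2) = -0.3963.
u_3 = v_3 − 2.5022·q_1 + 0.3963·q_2 = (2.6418, -0.6567, -3.5224, -1.3284).
‖u_3‖ = 4.6457, so q_3 = (0.5687, -0.1414, -0.7582, -0.2859).
Qᵀb = (1.4596, 3.9809, 2.1365).
Back-substitute: x_3 = 2.1365/4.6457 = 0.4599.
x_2 = (3.9809 + 0.3963·0.4599)/2.4137 = 1.7248.
x_1 = (1.4596 + 0.4170·1.7248 − 2.5022·0.4599)/4.7958 = 0.2144.

x = (0.2144, 1.7248, 0.4599)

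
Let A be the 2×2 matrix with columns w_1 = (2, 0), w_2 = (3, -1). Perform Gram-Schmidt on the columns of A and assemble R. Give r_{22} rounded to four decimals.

r_{22} = 1.0000

w_1 = (2, 0); ‖w_1‖ = 2.0000, so e_1 = (1.0000, 0.0000).
e_1·w_2 = 1.0000·3 + 0.0000·(-1) = 3.0000.
u_2 = w_2 − 3.0000·e_1 = (0.0000, -1.0000).
r_{22} = ‖u_2‖ = 1.0000.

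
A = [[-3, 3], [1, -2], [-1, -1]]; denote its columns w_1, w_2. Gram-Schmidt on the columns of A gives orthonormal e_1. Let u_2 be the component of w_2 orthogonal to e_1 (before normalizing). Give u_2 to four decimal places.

w_1 = (-3, 1, -1); ‖w_1‖ = 3.3166, so e_1 = (-0.9045, 0.3015, -0.3015).
e_1·w_2 = (-0.9045)·3 + 0.3015·(-2) + (-0.3015)·(-1) = -3.0151.
u_2 = w_2 + 3.0151·e_1 = (0.2727, -1.0909, -1.9091).

u_2 = (0.2727, -1.0909, -1.9091)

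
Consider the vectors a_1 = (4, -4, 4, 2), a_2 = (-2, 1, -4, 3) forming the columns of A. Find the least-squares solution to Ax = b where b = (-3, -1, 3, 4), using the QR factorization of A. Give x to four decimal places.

x = (0.4368, 0.4870)

a_1 = (4, -4, 4, 2); ‖a_1‖ = 7.2111, so e_1 = (0.5547, -0.5547, 0.5547, 0.2774).
e_1·a_2 = 0.5547·(-2) + (-0.5547)·1 + 0.5547·(-4) + 0.2774·3 = -3.0509.
u_2 = a_2 + 3.0509·e_1 = (-0.3077, -0.6923, -2.3077, 3.8462).
‖u_2‖ = 4.5489, so e_2 = (-0.0676, -0.1522, -0.5073, 0.8455).
Qᵀb = (1.6641, 2.2153).
Back-substitute: x_2 = 2.2153/4.5489 = 0.4870.
x_1 = (1.6641 + 3.0509·0.4870)/7.2111 = 0.4368.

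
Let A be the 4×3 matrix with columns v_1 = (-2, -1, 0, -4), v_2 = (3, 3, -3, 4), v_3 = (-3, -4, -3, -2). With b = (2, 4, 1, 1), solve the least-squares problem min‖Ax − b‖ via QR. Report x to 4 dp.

e_1 = v_1/‖v_1‖ = (-2, -1, 0, -4)/4.5826 = (-0.4364, -0.2182, 0.0000, -0.8729).
r_{12} = e_1·v_2 = -5.4554.
u_2 = v_2 + 5.4554·e_1 = (0.6190, 1.8095, -3.0000, -0.7619).
‖u_2‖ = 3.6384, so e_2 = (0.1701, 0.4973, -0.8245, -0.2094).
r_{13} = e_1·v_3 = 3.9279; r_{23} = e_2·v_3 = 0.3926.
u_3 = v_3 − 3.9279·e_1 − 0.3926·e_2 = (-1.3525, -3.3381, -2.6763, 1.5108).
‖u_3‖ = 4.7347, so e_3 = (-0.2857, -0.7050, -0.5652, 0.3191).
Qᵀb = (-2.6186, 1.2957, -3.6376).
Back-substitute: x_3 = -3.6376/4.7347 = -0.7683.
x_2 = (1.2957 − 0.3926·(-0.7683))/3.6384 = 0.4390.
x_1 = (-2.6186 + 5.4554·0.4390 − 3.9279·(-0.7683))/4.5826 = 0.6098.

x = (0.6098, 0.4390, -0.7683)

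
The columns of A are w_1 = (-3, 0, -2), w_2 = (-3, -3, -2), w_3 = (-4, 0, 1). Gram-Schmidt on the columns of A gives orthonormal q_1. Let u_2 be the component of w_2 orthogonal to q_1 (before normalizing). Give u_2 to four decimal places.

u_2 = (0.0000, -3.0000, 0.0000)

q_1 = w_1/‖w_1‖ = (-3, 0, -2)/3.6056 = (-0.8321, 0.0000, -0.5547).
r_{12} = q_1·w_2 = 3.6056.
u_2 = w_2 − 3.6056·q_1 = (0.0000, -3.0000, 0.0000).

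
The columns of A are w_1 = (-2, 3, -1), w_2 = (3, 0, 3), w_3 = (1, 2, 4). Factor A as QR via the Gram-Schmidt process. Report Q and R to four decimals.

Q = [[-0.5345, 0.4905, -0.6882], [0.8018, 0.5518, -0.2294], [-0.2673, 0.6745, 0.6882]], R = [[3.7417, -2.4054, 0.0000], [0.0000, 3.4949, 4.2920], [0.0000, 0.0000, 1.6059]]

w_1 = (-2, 3, -1); ‖w_1‖ = 3.7417, so q_1 = (-0.5345, 0.8018, -0.2673).
q_1·w_2 = (-0.5345)·3 + 0.8018·0 + (-0.2673)·3 = -2.4054.
u_2 = w_2 + 2.4054·q_1 = (1.7143, 1.9286, 2.3571).
‖u_2‖ = 3.4949, so q_2 = (0.4905, 0.5518, 0.6745).
q_1·w_3 = (-0.5345)·1 + 0.8018·2 + (-0.2673)·4 = 0.0000; q_2·w_3 = 0.4905·1 + 0.5518·2 + 0.6745·4 = 4.2920.
u_3 = w_3 + 0.0000·q_1 − 4.2920·q_2 = (-1.1053, -0.3684, 1.1053).
‖u_3‖ = 1.6059, so q_3 = (-0.6882, -0.2294, 0.6882).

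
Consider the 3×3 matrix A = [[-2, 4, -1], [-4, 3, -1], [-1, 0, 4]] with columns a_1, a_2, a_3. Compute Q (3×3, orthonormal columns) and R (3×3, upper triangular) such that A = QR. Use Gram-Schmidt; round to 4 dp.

a_1 = (-2, -4, -1); ‖a_1‖ = 4.5826, so q_1 = (-0.4364, -0.8729, -0.2182).
q_1·a_2 = (-0.4364)·4 + (-0.8729)·3 + (-0.2182)·0 = -4.3644.
u_2 = a_2 + 4.3644·q_1 = (2.0952, -0.8095, -0.9524).
‖u_2‖ = 2.4398, so q_2 = (0.8588, -0.3318, -0.3904).
q_1·a_3 = (-0.4364)·(-1) + (-0.8729)·(-1) + (-0.2182)·4 = 0.4364; q_2·a_3 = 0.8588·(-1) + (-0.3318)·(-1) + (-0.3904)·4 = -2.0884.
u_3 = a_3 − 0.4364·q_1 + 2.0884·q_2 = (0.9840, -1.3120, 3.2800).
‖u_3‖ = 3.6672, so q_3 = (0.2683, -0.3578, 0.8944).

Q = [[-0.4364, 0.8588, 0.2683], [-0.8729, -0.3318, -0.3578], [-0.2182, -0.3904, 0.8944]], R = [[4.5826, -4.3644, 0.4364], [0.0000, 2.4398, -2.0884], [0.0000, 0.0000, 3.6672]]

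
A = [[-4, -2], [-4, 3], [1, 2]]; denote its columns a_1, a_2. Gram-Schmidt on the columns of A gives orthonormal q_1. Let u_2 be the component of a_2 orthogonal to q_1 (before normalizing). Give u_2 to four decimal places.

a_1 = (-4, -4, 1); ‖a_1‖ = 5.7446, so q_1 = (-0.6963, -0.6963, 0.1741).
q_1·a_2 = (-0.6963)·(-2) + (-0.6963)·3 + 0.1741·2 = -0.3482.
u_2 = a_2 + 0.3482·q_1 = (-2.2424, 2.7576, 2.0606).

u_2 = (-2.2424, 2.7576, 2.0606)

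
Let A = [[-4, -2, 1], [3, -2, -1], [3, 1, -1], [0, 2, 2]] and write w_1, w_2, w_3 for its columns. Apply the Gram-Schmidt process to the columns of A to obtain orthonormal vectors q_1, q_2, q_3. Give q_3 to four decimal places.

q_1 = w_1/‖w_1‖ = (-4, 3, 3, 0)/5.8310 = (-0.6860, 0.5145, 0.5145, 0.0000).
r_{12} = q_1·w_2 = 0.8575.
u_2 = w_2 − 0.8575·q_1 = (-1.4118, -2.4412, 0.5588, 2.0000).
‖u_2‖ = 3.5021, so q_2 = (-0.4031, -0.6971, 0.1596, 0.5711).
r_{13} = q_1·w_3 = -1.7150; r_{23} = q_2·w_3 = 1.2765.
u_3 = w_3 + 1.7150·q_1 − 1.2765·q_2 = (0.3381, 0.7722, -0.3213, 1.2710).
‖u_3‖ = 1.5586, so q_3 = (0.2169, 0.4954, -0.2062, 0.8155).

q_3 = (0.2169, 0.4954, -0.2062, 0.8155)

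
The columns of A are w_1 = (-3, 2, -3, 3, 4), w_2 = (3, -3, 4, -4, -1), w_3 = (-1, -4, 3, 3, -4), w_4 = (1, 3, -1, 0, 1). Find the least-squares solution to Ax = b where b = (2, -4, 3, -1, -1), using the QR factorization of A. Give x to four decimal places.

w_1 = (-3, 2, -3, 3, 4); ‖w_1‖ = 6.8557, so e_1 = (-0.4376, 0.2917, -0.4376, 0.4376, 0.5835).
e_1·w_2 = (-0.4376)·3 + 0.2917·(-3) + (-0.4376)·4 + 0.4376·(-4) + 0.5835·(-1) = -6.2722.
u_2 = w_2 + 6.2722·e_1 = (0.2553, -1.1702, 1.2553, -1.2553, 2.6596).
‖u_2‖ = 3.4146, so e_2 = (0.0748, -0.3427, 0.3676, -0.3676, 0.7789).
e_1·w_3 = (-0.4376)·(-1) + 0.2917·(-4) + (-0.4376)·3 + 0.4376·3 + 0.5835·(-4) = -3.0632; e_2·w_3 = 0.0748·(-1) + (-0.3427)·(-4) + 0.3676·3 + (-0.3676)·3 + 0.7789·(-4) = -1.8195.
u_3 = w_3 + 3.0632·e_1 + 1.8195·e_2 = (-2.2044, -3.7299, 2.3285, 3.6715, -0.7956).
‖u_3‖ = 6.1892, so e_3 = (-0.3562, -0.6026, 0.3762, 0.5932, -0.1285).
e_1·w_4 = (-0.4376)·1 + 0.2917·3 + (-0.4376)·(-1) + 0.4376·0 + 0.5835·1 = 1.4586; e_2·w_4 = 0.0748·1 + (-0.3427)·3 + 0.3676·(-1) + (-0.3676)·0 + 0.7789·1 = -0.5421; e_3·w_4 = (-0.3562)·1 + (-0.6026)·3 + 0.3762·(-1) + 0.5932·0 + (-0.1285)·1 = -2.6689.
u_4 = w_4 − 1.4586·e_1 + 0.5421·e_2 + 2.6689·e_3 = (0.7283, 0.7803, 0.8417, 0.7456, 0.2281).
‖u_4‖ = 1.5670, so e_4 = (0.4647, 0.4979, 0.5371, 0.4758, 0.1456).
Qᵀb = (-4.3759, 2.2120, 2.3622, -0.0724).
Back-substitute: x_4 = -0.0724/1.5670 = -0.0462.
x_3 = (2.3622 + 2.6689·(-0.0462))/6.1892 = 0.3618.
x_2 = (2.2120 + 1.8195·0.3618 + 0.5421·(-0.0462))/3.4146 = 0.8332.
x_1 = (-4.3759 + 6.2722·0.8332 + 3.0632·0.3618 − 1.4586·(-0.0462))/6.8557 = 0.2955.

x = (0.2955, 0.8332, 0.3618, -0.0462)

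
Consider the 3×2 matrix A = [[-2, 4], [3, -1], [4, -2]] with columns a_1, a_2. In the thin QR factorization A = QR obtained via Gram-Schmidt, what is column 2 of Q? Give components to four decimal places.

e_2 = (0.9197, 0.3302, 0.2122)

a_1 = (-2, 3, 4); ‖a_1‖ = 5.3852, so e_1 = (-0.3714, 0.5571, 0.7428).
e_1·a_2 = (-0.3714)·4 + 0.5571·(-1) + 0.7428·(-2) = -3.5282.
u_2 = a_2 + 3.5282·e_1 = (2.6897, 0.9655, 0.6207).
‖u_2‖ = 2.9243, so e_2 = (0.9197, 0.3302, 0.2122).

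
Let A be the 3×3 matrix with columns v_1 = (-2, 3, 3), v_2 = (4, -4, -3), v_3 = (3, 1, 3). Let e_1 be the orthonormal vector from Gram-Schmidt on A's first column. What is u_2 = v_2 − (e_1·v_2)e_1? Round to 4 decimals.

v_1 = (-2, 3, 3); ‖v_1‖ = 4.6904, so e_1 = (-0.4264, 0.6396, 0.6396).
e_1·v_2 = (-0.4264)·4 + 0.6396·(-4) + 0.6396·(-3) = -6.1828.
u_2 = v_2 + 6.1828·e_1 = (1.3636, -0.0455, 0.9545).

u_2 = (1.3636, -0.0455, 0.9545)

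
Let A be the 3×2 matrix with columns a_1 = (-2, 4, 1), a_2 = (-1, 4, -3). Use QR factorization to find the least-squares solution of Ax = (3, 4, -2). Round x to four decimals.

e_1 = a_1/‖a_1‖ = (-2, 4, 1)/4.5826 = (-0.4364, 0.8729, 0.2182).
r_{12} = e_1·a_2 = 3.2733.
u_2 = a_2 − 3.2733·e_1 = (0.4286, 1.1429, -3.7143).
‖u_2‖ = 3.9097, so e_2 = (0.1096, 0.2923, -0.9500).
Qᵀb = (1.7457, 3.3981).
Back-substitute: x_2 = 3.3981/3.9097 = 0.8692.
x_1 = (1.7457 − 3.2733·0.8692)/4.5826 = -0.2399.

x = (-0.2399, 0.8692)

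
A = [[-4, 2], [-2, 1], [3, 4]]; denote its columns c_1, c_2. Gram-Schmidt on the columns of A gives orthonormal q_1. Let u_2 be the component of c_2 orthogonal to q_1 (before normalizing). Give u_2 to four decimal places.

c_1 = (-4, -2, 3); ‖c_1‖ = 5.3852, so q_1 = (-0.7428, -0.3714, 0.5571).
q_1·c_2 = (-0.7428)·2 + (-0.3714)·1 + 0.5571·4 = 0.3714.
u_2 = c_2 − 0.3714·q_1 = (2.2759, 1.1379, 3.7931).

u_2 = (2.2759, 1.1379, 3.7931)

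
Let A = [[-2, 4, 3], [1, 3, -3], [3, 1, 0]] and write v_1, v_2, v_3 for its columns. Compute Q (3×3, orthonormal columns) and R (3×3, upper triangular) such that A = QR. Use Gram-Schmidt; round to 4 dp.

Q = [[-0.5345, 0.7325, 0.4216], [0.2673, 0.6198, -0.7379], [0.8018, 0.2817, 0.5270]], R = [[3.7417, -0.5345, -2.4054], [0.0000, 5.0709, 0.3381], [0.0000, 0.0000, 3.4785]]

v_1 = (-2, 1, 3); ‖v_1‖ = 3.7417, so q_1 = (-0.5345, 0.2673, 0.8018).
q_1·v_2 = (-0.5345)·4 + 0.2673·3 + 0.8018·1 = -0.5345.
u_2 = v_2 + 0.5345·q_1 = (3.7143, 3.1429, 1.4286).
‖u_2‖ = 5.0709, so q_2 = (0.7325, 0.6198, 0.2817).
q_1·v_3 = (-0.5345)·3 + 0.2673·(-3) + 0.8018·0 = -2.4054; q_2·v_3 = 0.7325·3 + 0.6198·(-3) + 0.2817·0 = 0.3381.
u_3 = v_3 + 2.4054·q_1 − 0.3381·q_2 = (1.4667, -2.5667, 1.8333).
‖u_3‖ = 3.4785, so q_3 = (0.4216, -0.7379, 0.5270).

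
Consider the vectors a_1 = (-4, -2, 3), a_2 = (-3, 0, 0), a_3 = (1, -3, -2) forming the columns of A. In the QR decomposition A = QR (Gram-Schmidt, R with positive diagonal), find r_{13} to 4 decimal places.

q_1 = a_1/‖a_1‖ = (-4, -2, 3)/5.3852 = (-0.7428, -0.3714, 0.5571).
r_{13} = q_1·a_3 = -0.7428.

r_{13} = -0.7428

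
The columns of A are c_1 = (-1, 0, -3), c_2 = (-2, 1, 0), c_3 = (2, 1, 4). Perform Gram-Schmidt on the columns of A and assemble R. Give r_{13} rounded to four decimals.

r_{13} = -4.4272

e_1 = c_1/‖c_1‖ = (-1, 0, -3)/3.1623 = (-0.3162, 0.0000, -0.9487).
r_{13} = e_1·c_3 = -4.4272.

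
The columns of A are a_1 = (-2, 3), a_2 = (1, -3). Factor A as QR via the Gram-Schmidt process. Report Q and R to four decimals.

Q = [[-0.5547, -0.8321], [0.8321, -0.5547]], R = [[3.6056, -3.0509], [0.0000, 0.8321]]

a_1 = (-2, 3); ‖a_1‖ = 3.6056, so q_1 = (-0.5547, 0.8321).
q_1·a_2 = (-0.5547)·1 + 0.8321·(-3) = -3.0509.
u_2 = a_2 + 3.0509·q_1 = (-0.6923, -0.4615).
‖u_2‖ = 0.8321, so q_2 = (-0.8321, -0.5547).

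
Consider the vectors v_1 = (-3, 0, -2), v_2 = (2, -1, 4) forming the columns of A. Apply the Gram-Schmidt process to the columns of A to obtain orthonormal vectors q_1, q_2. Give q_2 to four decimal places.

q_2 = (-0.5057, -0.4109, 0.7586)

v_1 = (-3, 0, -2); ‖v_1‖ = 3.6056, so q_1 = (-0.8321, 0.0000, -0.5547).
q_1·v_2 = (-0.8321)·2 + 0.0000·(-1) + (-0.5547)·4 = -3.8829.
u_2 = v_2 + 3.8829·q_1 = (-1.2308, -1.0000, 1.8462).
‖u_2‖ = 2.4337, so q_2 = (-0.5057, -0.4109, 0.7586).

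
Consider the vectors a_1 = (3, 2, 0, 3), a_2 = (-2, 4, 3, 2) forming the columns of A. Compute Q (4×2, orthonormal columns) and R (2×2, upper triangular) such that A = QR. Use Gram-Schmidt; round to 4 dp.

a_1 = (3, 2, 0, 3); ‖a_1‖ = 4.6904, so e_1 = (0.6396, 0.4264, 0.0000, 0.6396).
e_1·a_2 = 0.6396·(-2) + 0.4264·4 + 0.0000·3 + 0.6396·2 = 1.7056.
u_2 = a_2 − 1.7056·e_1 = (-3.0909, 3.2727, 3.0000, 0.9091).
‖u_2‖ = 5.4855, so e_2 = (-0.5635, 0.5966, 0.5469, 0.1657).

Q = [[0.6396, -0.5635], [0.4264, 0.5966], [0.0000, 0.5469], [0.6396, 0.1657]], R = [[4.6904, 1.7056], [0.0000, 5.4855]]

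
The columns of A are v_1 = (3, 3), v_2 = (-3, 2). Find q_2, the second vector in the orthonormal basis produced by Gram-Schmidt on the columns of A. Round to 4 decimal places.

q_1 = v_1/‖v_1‖ = (3, 3)/4.2426 = (0.7071, 0.7071).
r_{12} = q_1·v_2 = -0.7071.
u_2 = v_2 + 0.7071·q_1 = (-2.5000, 2.5000).
‖u_2‖ = 3.5355, so q_2 = (-0.7071, 0.7071).

q_2 = (-0.7071, 0.7071)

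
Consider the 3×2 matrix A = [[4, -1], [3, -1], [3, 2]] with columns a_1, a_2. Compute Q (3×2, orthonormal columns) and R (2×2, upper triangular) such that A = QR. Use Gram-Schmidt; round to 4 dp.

Q = [[0.6860, -0.3611], [0.5145, -0.3731], [0.5145, 0.8546]], R = [[5.8310, -0.1715], [0.0000, 2.4435]]

q_1 = a_1/‖a_1‖ = (4, 3, 3)/5.8310 = (0.6860, 0.5145, 0.5145).
r_{12} = q_1·a_2 = -0.1715.
u_2 = a_2 + 0.1715·q_1 = (-0.8824, -0.9118, 2.0882).
‖u_2‖ = 2.4435, so q_2 = (-0.3611, -0.3731, 0.8546).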